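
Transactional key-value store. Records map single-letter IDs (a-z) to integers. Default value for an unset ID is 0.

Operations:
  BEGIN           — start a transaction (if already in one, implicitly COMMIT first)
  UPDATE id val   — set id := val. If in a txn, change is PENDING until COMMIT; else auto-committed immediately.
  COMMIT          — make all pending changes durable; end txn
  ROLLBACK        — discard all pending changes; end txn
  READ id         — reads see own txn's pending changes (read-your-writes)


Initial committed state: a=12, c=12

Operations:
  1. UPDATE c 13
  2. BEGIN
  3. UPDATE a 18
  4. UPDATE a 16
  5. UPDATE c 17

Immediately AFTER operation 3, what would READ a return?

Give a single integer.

Initial committed: {a=12, c=12}
Op 1: UPDATE c=13 (auto-commit; committed c=13)
Op 2: BEGIN: in_txn=True, pending={}
Op 3: UPDATE a=18 (pending; pending now {a=18})
After op 3: visible(a) = 18 (pending={a=18}, committed={a=12, c=13})

Answer: 18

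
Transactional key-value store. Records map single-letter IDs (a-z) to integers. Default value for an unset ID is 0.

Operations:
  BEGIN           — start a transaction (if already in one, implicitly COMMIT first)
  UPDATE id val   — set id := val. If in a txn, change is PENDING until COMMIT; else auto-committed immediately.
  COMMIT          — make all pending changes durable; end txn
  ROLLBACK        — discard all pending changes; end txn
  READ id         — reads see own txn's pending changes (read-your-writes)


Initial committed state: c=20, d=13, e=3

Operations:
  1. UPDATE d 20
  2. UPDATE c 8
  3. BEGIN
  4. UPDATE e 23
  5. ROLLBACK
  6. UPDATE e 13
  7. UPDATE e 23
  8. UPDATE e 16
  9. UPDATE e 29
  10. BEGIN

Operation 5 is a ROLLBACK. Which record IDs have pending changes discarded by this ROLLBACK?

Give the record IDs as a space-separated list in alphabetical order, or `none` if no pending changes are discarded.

Initial committed: {c=20, d=13, e=3}
Op 1: UPDATE d=20 (auto-commit; committed d=20)
Op 2: UPDATE c=8 (auto-commit; committed c=8)
Op 3: BEGIN: in_txn=True, pending={}
Op 4: UPDATE e=23 (pending; pending now {e=23})
Op 5: ROLLBACK: discarded pending ['e']; in_txn=False
Op 6: UPDATE e=13 (auto-commit; committed e=13)
Op 7: UPDATE e=23 (auto-commit; committed e=23)
Op 8: UPDATE e=16 (auto-commit; committed e=16)
Op 9: UPDATE e=29 (auto-commit; committed e=29)
Op 10: BEGIN: in_txn=True, pending={}
ROLLBACK at op 5 discards: ['e']

Answer: e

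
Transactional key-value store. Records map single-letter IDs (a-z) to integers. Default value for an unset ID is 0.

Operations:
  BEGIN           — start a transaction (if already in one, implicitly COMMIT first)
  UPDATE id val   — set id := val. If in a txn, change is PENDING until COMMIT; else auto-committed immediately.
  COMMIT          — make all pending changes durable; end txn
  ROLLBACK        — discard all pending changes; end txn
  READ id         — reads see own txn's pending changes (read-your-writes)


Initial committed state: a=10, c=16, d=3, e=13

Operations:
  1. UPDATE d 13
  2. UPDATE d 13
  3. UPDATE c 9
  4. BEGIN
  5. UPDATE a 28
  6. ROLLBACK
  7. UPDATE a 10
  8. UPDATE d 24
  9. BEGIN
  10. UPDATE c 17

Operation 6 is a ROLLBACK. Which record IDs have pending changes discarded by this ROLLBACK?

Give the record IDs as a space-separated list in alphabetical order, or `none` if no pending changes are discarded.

Answer: a

Derivation:
Initial committed: {a=10, c=16, d=3, e=13}
Op 1: UPDATE d=13 (auto-commit; committed d=13)
Op 2: UPDATE d=13 (auto-commit; committed d=13)
Op 3: UPDATE c=9 (auto-commit; committed c=9)
Op 4: BEGIN: in_txn=True, pending={}
Op 5: UPDATE a=28 (pending; pending now {a=28})
Op 6: ROLLBACK: discarded pending ['a']; in_txn=False
Op 7: UPDATE a=10 (auto-commit; committed a=10)
Op 8: UPDATE d=24 (auto-commit; committed d=24)
Op 9: BEGIN: in_txn=True, pending={}
Op 10: UPDATE c=17 (pending; pending now {c=17})
ROLLBACK at op 6 discards: ['a']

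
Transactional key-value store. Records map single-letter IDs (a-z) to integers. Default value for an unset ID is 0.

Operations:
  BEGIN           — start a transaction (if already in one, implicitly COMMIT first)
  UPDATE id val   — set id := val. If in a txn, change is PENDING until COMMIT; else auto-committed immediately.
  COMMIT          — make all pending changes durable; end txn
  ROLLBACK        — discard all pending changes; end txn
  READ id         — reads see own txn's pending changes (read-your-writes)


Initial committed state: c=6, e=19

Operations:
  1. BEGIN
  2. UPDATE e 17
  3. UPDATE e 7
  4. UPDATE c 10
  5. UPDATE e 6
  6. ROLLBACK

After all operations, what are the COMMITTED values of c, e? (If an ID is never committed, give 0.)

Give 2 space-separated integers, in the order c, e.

Initial committed: {c=6, e=19}
Op 1: BEGIN: in_txn=True, pending={}
Op 2: UPDATE e=17 (pending; pending now {e=17})
Op 3: UPDATE e=7 (pending; pending now {e=7})
Op 4: UPDATE c=10 (pending; pending now {c=10, e=7})
Op 5: UPDATE e=6 (pending; pending now {c=10, e=6})
Op 6: ROLLBACK: discarded pending ['c', 'e']; in_txn=False
Final committed: {c=6, e=19}

Answer: 6 19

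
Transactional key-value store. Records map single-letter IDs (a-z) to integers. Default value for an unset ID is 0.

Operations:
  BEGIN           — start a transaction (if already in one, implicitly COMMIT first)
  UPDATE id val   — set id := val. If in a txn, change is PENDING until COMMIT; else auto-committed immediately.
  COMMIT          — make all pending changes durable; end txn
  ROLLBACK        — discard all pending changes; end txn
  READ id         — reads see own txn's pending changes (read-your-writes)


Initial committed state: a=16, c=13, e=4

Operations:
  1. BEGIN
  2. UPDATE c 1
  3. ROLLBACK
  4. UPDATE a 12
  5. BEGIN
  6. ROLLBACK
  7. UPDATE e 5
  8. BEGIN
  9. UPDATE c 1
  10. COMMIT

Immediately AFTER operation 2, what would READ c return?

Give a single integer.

Answer: 1

Derivation:
Initial committed: {a=16, c=13, e=4}
Op 1: BEGIN: in_txn=True, pending={}
Op 2: UPDATE c=1 (pending; pending now {c=1})
After op 2: visible(c) = 1 (pending={c=1}, committed={a=16, c=13, e=4})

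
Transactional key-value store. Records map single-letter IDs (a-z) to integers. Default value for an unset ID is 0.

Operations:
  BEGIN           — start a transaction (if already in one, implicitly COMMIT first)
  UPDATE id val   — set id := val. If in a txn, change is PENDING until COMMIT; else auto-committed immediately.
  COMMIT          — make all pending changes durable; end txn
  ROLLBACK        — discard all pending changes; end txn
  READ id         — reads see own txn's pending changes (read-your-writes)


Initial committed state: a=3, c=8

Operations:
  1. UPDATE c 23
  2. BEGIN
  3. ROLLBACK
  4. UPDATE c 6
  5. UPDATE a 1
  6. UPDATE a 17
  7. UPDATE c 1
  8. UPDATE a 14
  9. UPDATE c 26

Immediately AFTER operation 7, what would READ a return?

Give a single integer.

Initial committed: {a=3, c=8}
Op 1: UPDATE c=23 (auto-commit; committed c=23)
Op 2: BEGIN: in_txn=True, pending={}
Op 3: ROLLBACK: discarded pending []; in_txn=False
Op 4: UPDATE c=6 (auto-commit; committed c=6)
Op 5: UPDATE a=1 (auto-commit; committed a=1)
Op 6: UPDATE a=17 (auto-commit; committed a=17)
Op 7: UPDATE c=1 (auto-commit; committed c=1)
After op 7: visible(a) = 17 (pending={}, committed={a=17, c=1})

Answer: 17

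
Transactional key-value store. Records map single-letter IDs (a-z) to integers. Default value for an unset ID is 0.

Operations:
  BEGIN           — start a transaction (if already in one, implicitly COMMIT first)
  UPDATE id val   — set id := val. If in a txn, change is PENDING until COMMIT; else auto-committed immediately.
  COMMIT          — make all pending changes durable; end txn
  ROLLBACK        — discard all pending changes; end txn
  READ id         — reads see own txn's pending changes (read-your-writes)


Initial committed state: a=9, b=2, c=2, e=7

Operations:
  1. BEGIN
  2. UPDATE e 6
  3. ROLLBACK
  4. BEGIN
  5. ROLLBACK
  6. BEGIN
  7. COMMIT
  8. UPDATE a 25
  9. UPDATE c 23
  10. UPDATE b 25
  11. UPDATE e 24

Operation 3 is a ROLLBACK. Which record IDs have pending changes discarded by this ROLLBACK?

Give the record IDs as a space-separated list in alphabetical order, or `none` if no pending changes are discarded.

Initial committed: {a=9, b=2, c=2, e=7}
Op 1: BEGIN: in_txn=True, pending={}
Op 2: UPDATE e=6 (pending; pending now {e=6})
Op 3: ROLLBACK: discarded pending ['e']; in_txn=False
Op 4: BEGIN: in_txn=True, pending={}
Op 5: ROLLBACK: discarded pending []; in_txn=False
Op 6: BEGIN: in_txn=True, pending={}
Op 7: COMMIT: merged [] into committed; committed now {a=9, b=2, c=2, e=7}
Op 8: UPDATE a=25 (auto-commit; committed a=25)
Op 9: UPDATE c=23 (auto-commit; committed c=23)
Op 10: UPDATE b=25 (auto-commit; committed b=25)
Op 11: UPDATE e=24 (auto-commit; committed e=24)
ROLLBACK at op 3 discards: ['e']

Answer: e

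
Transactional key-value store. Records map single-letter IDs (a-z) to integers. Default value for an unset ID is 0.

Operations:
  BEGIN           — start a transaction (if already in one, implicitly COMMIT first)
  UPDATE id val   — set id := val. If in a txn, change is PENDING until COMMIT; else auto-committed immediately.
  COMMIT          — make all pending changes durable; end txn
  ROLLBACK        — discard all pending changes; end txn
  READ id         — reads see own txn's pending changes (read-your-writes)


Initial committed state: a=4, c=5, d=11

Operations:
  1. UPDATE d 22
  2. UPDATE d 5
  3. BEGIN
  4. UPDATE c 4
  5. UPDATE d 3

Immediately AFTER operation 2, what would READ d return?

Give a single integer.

Answer: 5

Derivation:
Initial committed: {a=4, c=5, d=11}
Op 1: UPDATE d=22 (auto-commit; committed d=22)
Op 2: UPDATE d=5 (auto-commit; committed d=5)
After op 2: visible(d) = 5 (pending={}, committed={a=4, c=5, d=5})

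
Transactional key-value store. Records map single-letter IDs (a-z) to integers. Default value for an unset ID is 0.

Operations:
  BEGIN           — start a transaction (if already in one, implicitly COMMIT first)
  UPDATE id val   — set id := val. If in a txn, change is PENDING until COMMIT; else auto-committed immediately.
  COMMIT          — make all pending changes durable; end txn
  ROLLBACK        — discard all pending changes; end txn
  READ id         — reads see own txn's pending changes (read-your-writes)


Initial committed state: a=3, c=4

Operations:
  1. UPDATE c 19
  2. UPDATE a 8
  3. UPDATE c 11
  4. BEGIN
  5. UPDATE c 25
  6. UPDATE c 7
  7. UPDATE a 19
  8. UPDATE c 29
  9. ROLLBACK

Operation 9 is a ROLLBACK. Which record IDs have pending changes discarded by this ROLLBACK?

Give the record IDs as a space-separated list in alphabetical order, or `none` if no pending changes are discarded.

Initial committed: {a=3, c=4}
Op 1: UPDATE c=19 (auto-commit; committed c=19)
Op 2: UPDATE a=8 (auto-commit; committed a=8)
Op 3: UPDATE c=11 (auto-commit; committed c=11)
Op 4: BEGIN: in_txn=True, pending={}
Op 5: UPDATE c=25 (pending; pending now {c=25})
Op 6: UPDATE c=7 (pending; pending now {c=7})
Op 7: UPDATE a=19 (pending; pending now {a=19, c=7})
Op 8: UPDATE c=29 (pending; pending now {a=19, c=29})
Op 9: ROLLBACK: discarded pending ['a', 'c']; in_txn=False
ROLLBACK at op 9 discards: ['a', 'c']

Answer: a c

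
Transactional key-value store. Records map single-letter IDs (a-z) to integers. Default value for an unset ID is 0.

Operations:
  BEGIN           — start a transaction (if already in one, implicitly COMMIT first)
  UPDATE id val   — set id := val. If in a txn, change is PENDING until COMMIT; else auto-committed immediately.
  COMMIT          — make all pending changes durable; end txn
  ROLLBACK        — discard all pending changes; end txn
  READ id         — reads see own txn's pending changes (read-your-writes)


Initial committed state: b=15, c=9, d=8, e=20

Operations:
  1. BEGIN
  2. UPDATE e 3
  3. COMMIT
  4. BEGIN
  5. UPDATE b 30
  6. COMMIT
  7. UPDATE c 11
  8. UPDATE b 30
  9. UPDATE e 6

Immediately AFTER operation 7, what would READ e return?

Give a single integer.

Answer: 3

Derivation:
Initial committed: {b=15, c=9, d=8, e=20}
Op 1: BEGIN: in_txn=True, pending={}
Op 2: UPDATE e=3 (pending; pending now {e=3})
Op 3: COMMIT: merged ['e'] into committed; committed now {b=15, c=9, d=8, e=3}
Op 4: BEGIN: in_txn=True, pending={}
Op 5: UPDATE b=30 (pending; pending now {b=30})
Op 6: COMMIT: merged ['b'] into committed; committed now {b=30, c=9, d=8, e=3}
Op 7: UPDATE c=11 (auto-commit; committed c=11)
After op 7: visible(e) = 3 (pending={}, committed={b=30, c=11, d=8, e=3})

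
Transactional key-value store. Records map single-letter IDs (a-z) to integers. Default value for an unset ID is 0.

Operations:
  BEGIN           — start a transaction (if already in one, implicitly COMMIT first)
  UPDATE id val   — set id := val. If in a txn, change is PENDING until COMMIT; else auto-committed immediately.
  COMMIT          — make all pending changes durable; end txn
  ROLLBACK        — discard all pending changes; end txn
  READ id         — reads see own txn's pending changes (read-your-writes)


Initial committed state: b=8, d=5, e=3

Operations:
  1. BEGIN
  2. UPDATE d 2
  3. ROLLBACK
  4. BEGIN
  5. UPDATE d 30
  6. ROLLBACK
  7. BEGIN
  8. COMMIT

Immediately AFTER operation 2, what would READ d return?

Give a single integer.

Answer: 2

Derivation:
Initial committed: {b=8, d=5, e=3}
Op 1: BEGIN: in_txn=True, pending={}
Op 2: UPDATE d=2 (pending; pending now {d=2})
After op 2: visible(d) = 2 (pending={d=2}, committed={b=8, d=5, e=3})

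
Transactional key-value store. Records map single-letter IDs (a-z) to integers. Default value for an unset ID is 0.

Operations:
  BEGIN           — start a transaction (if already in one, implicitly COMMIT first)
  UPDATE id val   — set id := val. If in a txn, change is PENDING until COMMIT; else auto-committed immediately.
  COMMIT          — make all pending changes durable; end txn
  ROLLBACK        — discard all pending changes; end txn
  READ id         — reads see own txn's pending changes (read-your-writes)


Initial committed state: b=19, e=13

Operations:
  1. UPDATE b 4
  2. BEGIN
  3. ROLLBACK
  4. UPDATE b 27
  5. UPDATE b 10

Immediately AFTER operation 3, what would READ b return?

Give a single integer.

Answer: 4

Derivation:
Initial committed: {b=19, e=13}
Op 1: UPDATE b=4 (auto-commit; committed b=4)
Op 2: BEGIN: in_txn=True, pending={}
Op 3: ROLLBACK: discarded pending []; in_txn=False
After op 3: visible(b) = 4 (pending={}, committed={b=4, e=13})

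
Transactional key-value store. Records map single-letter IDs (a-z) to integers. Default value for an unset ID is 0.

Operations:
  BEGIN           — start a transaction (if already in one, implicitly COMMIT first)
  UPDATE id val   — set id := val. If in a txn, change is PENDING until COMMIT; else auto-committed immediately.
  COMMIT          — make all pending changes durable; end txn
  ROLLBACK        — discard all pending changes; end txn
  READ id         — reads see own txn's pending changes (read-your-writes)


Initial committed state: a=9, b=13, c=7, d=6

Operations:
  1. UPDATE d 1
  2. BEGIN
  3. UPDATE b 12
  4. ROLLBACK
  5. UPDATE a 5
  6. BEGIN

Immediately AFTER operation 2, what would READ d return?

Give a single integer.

Initial committed: {a=9, b=13, c=7, d=6}
Op 1: UPDATE d=1 (auto-commit; committed d=1)
Op 2: BEGIN: in_txn=True, pending={}
After op 2: visible(d) = 1 (pending={}, committed={a=9, b=13, c=7, d=1})

Answer: 1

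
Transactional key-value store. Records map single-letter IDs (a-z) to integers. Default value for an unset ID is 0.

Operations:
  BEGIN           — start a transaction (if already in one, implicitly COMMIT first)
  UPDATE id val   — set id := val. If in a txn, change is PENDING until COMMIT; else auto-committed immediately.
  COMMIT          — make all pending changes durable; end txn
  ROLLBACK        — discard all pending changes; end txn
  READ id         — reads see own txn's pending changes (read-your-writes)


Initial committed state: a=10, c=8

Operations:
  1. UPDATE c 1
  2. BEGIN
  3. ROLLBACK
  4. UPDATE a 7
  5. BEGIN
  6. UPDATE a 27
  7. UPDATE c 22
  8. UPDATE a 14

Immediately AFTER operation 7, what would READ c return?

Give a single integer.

Answer: 22

Derivation:
Initial committed: {a=10, c=8}
Op 1: UPDATE c=1 (auto-commit; committed c=1)
Op 2: BEGIN: in_txn=True, pending={}
Op 3: ROLLBACK: discarded pending []; in_txn=False
Op 4: UPDATE a=7 (auto-commit; committed a=7)
Op 5: BEGIN: in_txn=True, pending={}
Op 6: UPDATE a=27 (pending; pending now {a=27})
Op 7: UPDATE c=22 (pending; pending now {a=27, c=22})
After op 7: visible(c) = 22 (pending={a=27, c=22}, committed={a=7, c=1})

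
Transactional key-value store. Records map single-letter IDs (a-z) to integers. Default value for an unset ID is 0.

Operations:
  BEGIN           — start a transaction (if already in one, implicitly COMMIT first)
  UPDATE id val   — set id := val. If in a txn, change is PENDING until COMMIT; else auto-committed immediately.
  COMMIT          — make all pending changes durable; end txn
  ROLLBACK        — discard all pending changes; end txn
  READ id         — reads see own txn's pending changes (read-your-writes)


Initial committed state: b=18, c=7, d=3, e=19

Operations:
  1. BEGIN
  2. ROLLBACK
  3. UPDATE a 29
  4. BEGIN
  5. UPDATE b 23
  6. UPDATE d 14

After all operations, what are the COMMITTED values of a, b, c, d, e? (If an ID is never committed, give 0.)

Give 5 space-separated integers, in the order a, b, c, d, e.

Answer: 29 18 7 3 19

Derivation:
Initial committed: {b=18, c=7, d=3, e=19}
Op 1: BEGIN: in_txn=True, pending={}
Op 2: ROLLBACK: discarded pending []; in_txn=False
Op 3: UPDATE a=29 (auto-commit; committed a=29)
Op 4: BEGIN: in_txn=True, pending={}
Op 5: UPDATE b=23 (pending; pending now {b=23})
Op 6: UPDATE d=14 (pending; pending now {b=23, d=14})
Final committed: {a=29, b=18, c=7, d=3, e=19}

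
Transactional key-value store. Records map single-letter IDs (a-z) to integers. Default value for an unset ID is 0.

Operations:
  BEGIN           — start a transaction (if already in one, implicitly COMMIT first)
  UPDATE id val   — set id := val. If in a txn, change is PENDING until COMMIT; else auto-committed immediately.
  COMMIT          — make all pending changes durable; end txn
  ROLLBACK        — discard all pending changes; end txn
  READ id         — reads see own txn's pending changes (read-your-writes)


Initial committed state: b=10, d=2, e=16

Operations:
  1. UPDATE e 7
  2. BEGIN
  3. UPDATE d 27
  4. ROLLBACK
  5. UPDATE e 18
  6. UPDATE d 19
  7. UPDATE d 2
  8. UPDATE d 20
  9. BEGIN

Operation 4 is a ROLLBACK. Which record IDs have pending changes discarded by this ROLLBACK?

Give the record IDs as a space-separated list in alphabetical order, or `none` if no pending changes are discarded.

Initial committed: {b=10, d=2, e=16}
Op 1: UPDATE e=7 (auto-commit; committed e=7)
Op 2: BEGIN: in_txn=True, pending={}
Op 3: UPDATE d=27 (pending; pending now {d=27})
Op 4: ROLLBACK: discarded pending ['d']; in_txn=False
Op 5: UPDATE e=18 (auto-commit; committed e=18)
Op 6: UPDATE d=19 (auto-commit; committed d=19)
Op 7: UPDATE d=2 (auto-commit; committed d=2)
Op 8: UPDATE d=20 (auto-commit; committed d=20)
Op 9: BEGIN: in_txn=True, pending={}
ROLLBACK at op 4 discards: ['d']

Answer: d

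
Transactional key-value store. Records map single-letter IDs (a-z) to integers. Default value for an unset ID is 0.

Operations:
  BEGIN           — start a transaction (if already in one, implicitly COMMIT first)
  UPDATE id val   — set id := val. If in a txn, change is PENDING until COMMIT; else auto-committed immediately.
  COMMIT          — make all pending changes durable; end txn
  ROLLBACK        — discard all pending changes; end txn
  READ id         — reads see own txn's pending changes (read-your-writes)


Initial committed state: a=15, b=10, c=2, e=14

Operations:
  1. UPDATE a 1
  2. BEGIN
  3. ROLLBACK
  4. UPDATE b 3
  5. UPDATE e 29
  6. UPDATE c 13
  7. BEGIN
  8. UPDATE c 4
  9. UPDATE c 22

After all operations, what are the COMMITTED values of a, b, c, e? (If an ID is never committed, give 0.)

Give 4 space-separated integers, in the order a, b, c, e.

Initial committed: {a=15, b=10, c=2, e=14}
Op 1: UPDATE a=1 (auto-commit; committed a=1)
Op 2: BEGIN: in_txn=True, pending={}
Op 3: ROLLBACK: discarded pending []; in_txn=False
Op 4: UPDATE b=3 (auto-commit; committed b=3)
Op 5: UPDATE e=29 (auto-commit; committed e=29)
Op 6: UPDATE c=13 (auto-commit; committed c=13)
Op 7: BEGIN: in_txn=True, pending={}
Op 8: UPDATE c=4 (pending; pending now {c=4})
Op 9: UPDATE c=22 (pending; pending now {c=22})
Final committed: {a=1, b=3, c=13, e=29}

Answer: 1 3 13 29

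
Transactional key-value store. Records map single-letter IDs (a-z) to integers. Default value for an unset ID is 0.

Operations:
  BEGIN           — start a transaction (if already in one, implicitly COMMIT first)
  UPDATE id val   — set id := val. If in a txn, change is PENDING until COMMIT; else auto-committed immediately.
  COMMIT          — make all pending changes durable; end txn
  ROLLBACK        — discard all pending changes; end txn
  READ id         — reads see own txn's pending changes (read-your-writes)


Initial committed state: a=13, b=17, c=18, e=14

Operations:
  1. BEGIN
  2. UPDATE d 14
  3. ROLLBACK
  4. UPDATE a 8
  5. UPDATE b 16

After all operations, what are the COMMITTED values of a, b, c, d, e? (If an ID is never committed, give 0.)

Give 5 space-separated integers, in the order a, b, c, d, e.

Answer: 8 16 18 0 14

Derivation:
Initial committed: {a=13, b=17, c=18, e=14}
Op 1: BEGIN: in_txn=True, pending={}
Op 2: UPDATE d=14 (pending; pending now {d=14})
Op 3: ROLLBACK: discarded pending ['d']; in_txn=False
Op 4: UPDATE a=8 (auto-commit; committed a=8)
Op 5: UPDATE b=16 (auto-commit; committed b=16)
Final committed: {a=8, b=16, c=18, e=14}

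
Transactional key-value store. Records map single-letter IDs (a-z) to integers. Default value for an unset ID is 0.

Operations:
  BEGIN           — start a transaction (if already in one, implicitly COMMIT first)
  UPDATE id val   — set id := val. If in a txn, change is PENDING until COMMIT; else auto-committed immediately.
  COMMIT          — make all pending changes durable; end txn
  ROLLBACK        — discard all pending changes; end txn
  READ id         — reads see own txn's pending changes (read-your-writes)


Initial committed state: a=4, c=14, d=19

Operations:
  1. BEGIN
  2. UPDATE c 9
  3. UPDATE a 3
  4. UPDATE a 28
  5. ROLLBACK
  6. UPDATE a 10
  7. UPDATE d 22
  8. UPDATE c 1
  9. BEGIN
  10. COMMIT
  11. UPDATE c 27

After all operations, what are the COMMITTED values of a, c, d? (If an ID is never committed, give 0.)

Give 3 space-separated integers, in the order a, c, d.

Initial committed: {a=4, c=14, d=19}
Op 1: BEGIN: in_txn=True, pending={}
Op 2: UPDATE c=9 (pending; pending now {c=9})
Op 3: UPDATE a=3 (pending; pending now {a=3, c=9})
Op 4: UPDATE a=28 (pending; pending now {a=28, c=9})
Op 5: ROLLBACK: discarded pending ['a', 'c']; in_txn=False
Op 6: UPDATE a=10 (auto-commit; committed a=10)
Op 7: UPDATE d=22 (auto-commit; committed d=22)
Op 8: UPDATE c=1 (auto-commit; committed c=1)
Op 9: BEGIN: in_txn=True, pending={}
Op 10: COMMIT: merged [] into committed; committed now {a=10, c=1, d=22}
Op 11: UPDATE c=27 (auto-commit; committed c=27)
Final committed: {a=10, c=27, d=22}

Answer: 10 27 22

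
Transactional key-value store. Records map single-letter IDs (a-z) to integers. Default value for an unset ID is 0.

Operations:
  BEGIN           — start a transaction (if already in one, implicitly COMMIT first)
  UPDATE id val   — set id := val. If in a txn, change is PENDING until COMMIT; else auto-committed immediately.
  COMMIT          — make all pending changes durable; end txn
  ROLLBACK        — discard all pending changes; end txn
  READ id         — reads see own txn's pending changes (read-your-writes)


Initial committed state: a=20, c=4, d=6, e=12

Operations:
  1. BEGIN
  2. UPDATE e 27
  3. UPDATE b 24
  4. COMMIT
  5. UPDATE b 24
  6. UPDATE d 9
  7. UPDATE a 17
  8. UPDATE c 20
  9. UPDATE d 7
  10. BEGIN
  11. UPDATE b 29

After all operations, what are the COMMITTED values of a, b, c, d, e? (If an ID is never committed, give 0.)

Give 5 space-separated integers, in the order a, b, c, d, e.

Initial committed: {a=20, c=4, d=6, e=12}
Op 1: BEGIN: in_txn=True, pending={}
Op 2: UPDATE e=27 (pending; pending now {e=27})
Op 3: UPDATE b=24 (pending; pending now {b=24, e=27})
Op 4: COMMIT: merged ['b', 'e'] into committed; committed now {a=20, b=24, c=4, d=6, e=27}
Op 5: UPDATE b=24 (auto-commit; committed b=24)
Op 6: UPDATE d=9 (auto-commit; committed d=9)
Op 7: UPDATE a=17 (auto-commit; committed a=17)
Op 8: UPDATE c=20 (auto-commit; committed c=20)
Op 9: UPDATE d=7 (auto-commit; committed d=7)
Op 10: BEGIN: in_txn=True, pending={}
Op 11: UPDATE b=29 (pending; pending now {b=29})
Final committed: {a=17, b=24, c=20, d=7, e=27}

Answer: 17 24 20 7 27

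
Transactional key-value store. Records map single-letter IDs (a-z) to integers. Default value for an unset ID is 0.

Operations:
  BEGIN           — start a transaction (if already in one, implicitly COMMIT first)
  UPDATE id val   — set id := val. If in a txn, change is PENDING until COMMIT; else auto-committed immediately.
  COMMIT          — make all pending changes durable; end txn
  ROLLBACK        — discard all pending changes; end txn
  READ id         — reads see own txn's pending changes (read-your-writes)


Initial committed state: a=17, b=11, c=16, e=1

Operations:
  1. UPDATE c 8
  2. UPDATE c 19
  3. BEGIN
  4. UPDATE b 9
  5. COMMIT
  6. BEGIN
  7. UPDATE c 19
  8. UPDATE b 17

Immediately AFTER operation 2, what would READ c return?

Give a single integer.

Initial committed: {a=17, b=11, c=16, e=1}
Op 1: UPDATE c=8 (auto-commit; committed c=8)
Op 2: UPDATE c=19 (auto-commit; committed c=19)
After op 2: visible(c) = 19 (pending={}, committed={a=17, b=11, c=19, e=1})

Answer: 19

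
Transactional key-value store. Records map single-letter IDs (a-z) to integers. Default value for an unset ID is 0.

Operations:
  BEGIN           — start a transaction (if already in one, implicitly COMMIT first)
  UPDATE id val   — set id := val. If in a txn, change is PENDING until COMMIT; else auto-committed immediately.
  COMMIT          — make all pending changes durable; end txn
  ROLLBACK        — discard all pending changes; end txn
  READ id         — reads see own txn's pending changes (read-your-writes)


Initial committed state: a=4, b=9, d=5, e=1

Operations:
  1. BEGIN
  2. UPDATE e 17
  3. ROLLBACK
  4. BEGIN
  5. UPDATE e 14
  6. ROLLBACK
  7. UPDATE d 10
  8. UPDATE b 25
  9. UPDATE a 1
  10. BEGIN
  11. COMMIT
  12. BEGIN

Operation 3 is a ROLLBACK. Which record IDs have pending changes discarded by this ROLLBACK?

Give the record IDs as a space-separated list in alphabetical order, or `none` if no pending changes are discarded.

Initial committed: {a=4, b=9, d=5, e=1}
Op 1: BEGIN: in_txn=True, pending={}
Op 2: UPDATE e=17 (pending; pending now {e=17})
Op 3: ROLLBACK: discarded pending ['e']; in_txn=False
Op 4: BEGIN: in_txn=True, pending={}
Op 5: UPDATE e=14 (pending; pending now {e=14})
Op 6: ROLLBACK: discarded pending ['e']; in_txn=False
Op 7: UPDATE d=10 (auto-commit; committed d=10)
Op 8: UPDATE b=25 (auto-commit; committed b=25)
Op 9: UPDATE a=1 (auto-commit; committed a=1)
Op 10: BEGIN: in_txn=True, pending={}
Op 11: COMMIT: merged [] into committed; committed now {a=1, b=25, d=10, e=1}
Op 12: BEGIN: in_txn=True, pending={}
ROLLBACK at op 3 discards: ['e']

Answer: e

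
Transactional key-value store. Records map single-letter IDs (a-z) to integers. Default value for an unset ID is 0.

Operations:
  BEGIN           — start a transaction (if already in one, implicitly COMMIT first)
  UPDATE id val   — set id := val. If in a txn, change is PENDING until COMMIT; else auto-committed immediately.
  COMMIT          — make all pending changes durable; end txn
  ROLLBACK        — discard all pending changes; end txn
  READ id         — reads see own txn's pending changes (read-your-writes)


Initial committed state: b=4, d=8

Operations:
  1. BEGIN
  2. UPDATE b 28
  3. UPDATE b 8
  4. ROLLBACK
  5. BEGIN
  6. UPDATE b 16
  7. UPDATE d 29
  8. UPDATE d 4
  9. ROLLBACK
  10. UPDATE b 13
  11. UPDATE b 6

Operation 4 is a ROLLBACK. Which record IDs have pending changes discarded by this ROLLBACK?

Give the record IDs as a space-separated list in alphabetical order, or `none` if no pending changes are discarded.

Answer: b

Derivation:
Initial committed: {b=4, d=8}
Op 1: BEGIN: in_txn=True, pending={}
Op 2: UPDATE b=28 (pending; pending now {b=28})
Op 3: UPDATE b=8 (pending; pending now {b=8})
Op 4: ROLLBACK: discarded pending ['b']; in_txn=False
Op 5: BEGIN: in_txn=True, pending={}
Op 6: UPDATE b=16 (pending; pending now {b=16})
Op 7: UPDATE d=29 (pending; pending now {b=16, d=29})
Op 8: UPDATE d=4 (pending; pending now {b=16, d=4})
Op 9: ROLLBACK: discarded pending ['b', 'd']; in_txn=False
Op 10: UPDATE b=13 (auto-commit; committed b=13)
Op 11: UPDATE b=6 (auto-commit; committed b=6)
ROLLBACK at op 4 discards: ['b']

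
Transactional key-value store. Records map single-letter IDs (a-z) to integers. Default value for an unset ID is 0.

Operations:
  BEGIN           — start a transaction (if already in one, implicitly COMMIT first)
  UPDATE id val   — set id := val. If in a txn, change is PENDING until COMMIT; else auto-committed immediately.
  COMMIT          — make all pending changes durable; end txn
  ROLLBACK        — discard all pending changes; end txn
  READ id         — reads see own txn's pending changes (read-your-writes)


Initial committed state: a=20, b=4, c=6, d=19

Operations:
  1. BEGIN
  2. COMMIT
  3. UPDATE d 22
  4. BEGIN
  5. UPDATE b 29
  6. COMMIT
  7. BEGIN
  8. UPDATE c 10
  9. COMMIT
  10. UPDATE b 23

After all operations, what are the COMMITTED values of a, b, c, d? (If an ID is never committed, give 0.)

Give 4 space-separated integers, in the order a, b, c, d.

Initial committed: {a=20, b=4, c=6, d=19}
Op 1: BEGIN: in_txn=True, pending={}
Op 2: COMMIT: merged [] into committed; committed now {a=20, b=4, c=6, d=19}
Op 3: UPDATE d=22 (auto-commit; committed d=22)
Op 4: BEGIN: in_txn=True, pending={}
Op 5: UPDATE b=29 (pending; pending now {b=29})
Op 6: COMMIT: merged ['b'] into committed; committed now {a=20, b=29, c=6, d=22}
Op 7: BEGIN: in_txn=True, pending={}
Op 8: UPDATE c=10 (pending; pending now {c=10})
Op 9: COMMIT: merged ['c'] into committed; committed now {a=20, b=29, c=10, d=22}
Op 10: UPDATE b=23 (auto-commit; committed b=23)
Final committed: {a=20, b=23, c=10, d=22}

Answer: 20 23 10 22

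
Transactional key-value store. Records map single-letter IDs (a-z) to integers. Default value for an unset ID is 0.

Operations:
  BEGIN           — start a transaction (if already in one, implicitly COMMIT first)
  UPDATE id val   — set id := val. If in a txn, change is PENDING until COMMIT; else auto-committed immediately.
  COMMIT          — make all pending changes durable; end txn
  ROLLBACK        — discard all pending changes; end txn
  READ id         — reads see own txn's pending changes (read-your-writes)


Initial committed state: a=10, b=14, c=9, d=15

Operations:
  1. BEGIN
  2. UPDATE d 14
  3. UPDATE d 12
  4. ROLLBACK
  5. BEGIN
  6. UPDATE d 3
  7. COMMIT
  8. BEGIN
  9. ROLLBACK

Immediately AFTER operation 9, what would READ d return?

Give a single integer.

Answer: 3

Derivation:
Initial committed: {a=10, b=14, c=9, d=15}
Op 1: BEGIN: in_txn=True, pending={}
Op 2: UPDATE d=14 (pending; pending now {d=14})
Op 3: UPDATE d=12 (pending; pending now {d=12})
Op 4: ROLLBACK: discarded pending ['d']; in_txn=False
Op 5: BEGIN: in_txn=True, pending={}
Op 6: UPDATE d=3 (pending; pending now {d=3})
Op 7: COMMIT: merged ['d'] into committed; committed now {a=10, b=14, c=9, d=3}
Op 8: BEGIN: in_txn=True, pending={}
Op 9: ROLLBACK: discarded pending []; in_txn=False
After op 9: visible(d) = 3 (pending={}, committed={a=10, b=14, c=9, d=3})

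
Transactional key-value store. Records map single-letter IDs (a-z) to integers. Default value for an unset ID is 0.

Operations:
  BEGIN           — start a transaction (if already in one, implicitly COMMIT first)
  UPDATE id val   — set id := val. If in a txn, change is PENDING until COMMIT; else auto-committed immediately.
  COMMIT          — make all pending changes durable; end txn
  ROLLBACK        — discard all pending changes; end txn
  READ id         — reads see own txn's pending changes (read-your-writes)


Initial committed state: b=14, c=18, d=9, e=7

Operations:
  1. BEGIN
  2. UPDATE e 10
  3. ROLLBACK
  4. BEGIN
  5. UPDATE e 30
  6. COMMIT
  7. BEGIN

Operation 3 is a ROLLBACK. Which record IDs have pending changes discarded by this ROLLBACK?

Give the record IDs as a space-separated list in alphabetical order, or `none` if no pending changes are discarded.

Answer: e

Derivation:
Initial committed: {b=14, c=18, d=9, e=7}
Op 1: BEGIN: in_txn=True, pending={}
Op 2: UPDATE e=10 (pending; pending now {e=10})
Op 3: ROLLBACK: discarded pending ['e']; in_txn=False
Op 4: BEGIN: in_txn=True, pending={}
Op 5: UPDATE e=30 (pending; pending now {e=30})
Op 6: COMMIT: merged ['e'] into committed; committed now {b=14, c=18, d=9, e=30}
Op 7: BEGIN: in_txn=True, pending={}
ROLLBACK at op 3 discards: ['e']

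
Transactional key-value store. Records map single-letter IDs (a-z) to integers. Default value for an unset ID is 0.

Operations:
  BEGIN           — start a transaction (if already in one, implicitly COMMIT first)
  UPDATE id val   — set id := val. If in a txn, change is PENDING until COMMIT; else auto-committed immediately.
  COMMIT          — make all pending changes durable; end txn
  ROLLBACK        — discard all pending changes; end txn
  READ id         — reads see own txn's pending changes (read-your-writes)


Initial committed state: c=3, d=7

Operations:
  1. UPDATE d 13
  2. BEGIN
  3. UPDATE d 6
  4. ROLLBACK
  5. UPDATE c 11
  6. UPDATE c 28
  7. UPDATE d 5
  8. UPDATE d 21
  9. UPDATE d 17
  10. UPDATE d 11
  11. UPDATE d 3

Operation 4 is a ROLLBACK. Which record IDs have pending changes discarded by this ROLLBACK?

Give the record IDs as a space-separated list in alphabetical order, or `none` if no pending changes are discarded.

Answer: d

Derivation:
Initial committed: {c=3, d=7}
Op 1: UPDATE d=13 (auto-commit; committed d=13)
Op 2: BEGIN: in_txn=True, pending={}
Op 3: UPDATE d=6 (pending; pending now {d=6})
Op 4: ROLLBACK: discarded pending ['d']; in_txn=False
Op 5: UPDATE c=11 (auto-commit; committed c=11)
Op 6: UPDATE c=28 (auto-commit; committed c=28)
Op 7: UPDATE d=5 (auto-commit; committed d=5)
Op 8: UPDATE d=21 (auto-commit; committed d=21)
Op 9: UPDATE d=17 (auto-commit; committed d=17)
Op 10: UPDATE d=11 (auto-commit; committed d=11)
Op 11: UPDATE d=3 (auto-commit; committed d=3)
ROLLBACK at op 4 discards: ['d']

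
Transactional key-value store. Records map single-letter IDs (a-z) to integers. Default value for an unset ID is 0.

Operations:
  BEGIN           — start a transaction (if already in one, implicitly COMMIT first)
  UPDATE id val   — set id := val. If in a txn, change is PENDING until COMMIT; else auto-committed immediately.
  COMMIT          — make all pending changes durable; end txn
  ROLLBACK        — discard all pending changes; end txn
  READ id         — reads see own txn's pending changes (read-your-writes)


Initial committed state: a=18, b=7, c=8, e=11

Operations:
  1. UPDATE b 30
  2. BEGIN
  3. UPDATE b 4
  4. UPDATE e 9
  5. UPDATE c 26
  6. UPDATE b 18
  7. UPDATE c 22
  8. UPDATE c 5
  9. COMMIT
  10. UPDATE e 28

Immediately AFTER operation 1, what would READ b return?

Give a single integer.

Initial committed: {a=18, b=7, c=8, e=11}
Op 1: UPDATE b=30 (auto-commit; committed b=30)
After op 1: visible(b) = 30 (pending={}, committed={a=18, b=30, c=8, e=11})

Answer: 30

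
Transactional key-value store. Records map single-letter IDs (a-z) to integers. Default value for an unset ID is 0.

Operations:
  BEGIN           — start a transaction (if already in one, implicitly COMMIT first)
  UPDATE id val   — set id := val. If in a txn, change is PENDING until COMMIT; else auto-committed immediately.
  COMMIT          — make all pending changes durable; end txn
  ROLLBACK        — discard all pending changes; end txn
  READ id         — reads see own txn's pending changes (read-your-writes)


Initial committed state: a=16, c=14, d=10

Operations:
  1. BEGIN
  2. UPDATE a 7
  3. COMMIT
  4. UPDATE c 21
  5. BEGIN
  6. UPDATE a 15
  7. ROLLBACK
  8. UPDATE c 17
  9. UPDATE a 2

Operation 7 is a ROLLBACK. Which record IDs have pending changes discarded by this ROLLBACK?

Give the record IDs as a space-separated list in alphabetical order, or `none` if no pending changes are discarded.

Answer: a

Derivation:
Initial committed: {a=16, c=14, d=10}
Op 1: BEGIN: in_txn=True, pending={}
Op 2: UPDATE a=7 (pending; pending now {a=7})
Op 3: COMMIT: merged ['a'] into committed; committed now {a=7, c=14, d=10}
Op 4: UPDATE c=21 (auto-commit; committed c=21)
Op 5: BEGIN: in_txn=True, pending={}
Op 6: UPDATE a=15 (pending; pending now {a=15})
Op 7: ROLLBACK: discarded pending ['a']; in_txn=False
Op 8: UPDATE c=17 (auto-commit; committed c=17)
Op 9: UPDATE a=2 (auto-commit; committed a=2)
ROLLBACK at op 7 discards: ['a']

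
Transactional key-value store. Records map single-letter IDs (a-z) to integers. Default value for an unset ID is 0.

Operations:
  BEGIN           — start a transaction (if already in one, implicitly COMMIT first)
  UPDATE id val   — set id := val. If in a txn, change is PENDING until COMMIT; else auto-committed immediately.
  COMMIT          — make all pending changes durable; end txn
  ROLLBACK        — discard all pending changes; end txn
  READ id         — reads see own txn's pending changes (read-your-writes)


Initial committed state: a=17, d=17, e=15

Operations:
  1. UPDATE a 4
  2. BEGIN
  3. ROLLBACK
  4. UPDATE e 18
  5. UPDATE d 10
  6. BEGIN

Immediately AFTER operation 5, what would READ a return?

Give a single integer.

Initial committed: {a=17, d=17, e=15}
Op 1: UPDATE a=4 (auto-commit; committed a=4)
Op 2: BEGIN: in_txn=True, pending={}
Op 3: ROLLBACK: discarded pending []; in_txn=False
Op 4: UPDATE e=18 (auto-commit; committed e=18)
Op 5: UPDATE d=10 (auto-commit; committed d=10)
After op 5: visible(a) = 4 (pending={}, committed={a=4, d=10, e=18})

Answer: 4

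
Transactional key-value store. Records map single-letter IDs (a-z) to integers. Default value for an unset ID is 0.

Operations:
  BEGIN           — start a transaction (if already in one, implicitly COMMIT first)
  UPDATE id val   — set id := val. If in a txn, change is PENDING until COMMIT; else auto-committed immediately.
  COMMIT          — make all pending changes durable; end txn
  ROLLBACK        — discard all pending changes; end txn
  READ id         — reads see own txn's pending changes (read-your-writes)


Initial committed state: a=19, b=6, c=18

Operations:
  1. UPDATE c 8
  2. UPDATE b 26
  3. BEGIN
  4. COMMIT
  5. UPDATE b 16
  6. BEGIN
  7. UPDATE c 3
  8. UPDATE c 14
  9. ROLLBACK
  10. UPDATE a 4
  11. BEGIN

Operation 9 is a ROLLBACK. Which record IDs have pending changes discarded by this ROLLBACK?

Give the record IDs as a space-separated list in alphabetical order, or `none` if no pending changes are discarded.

Answer: c

Derivation:
Initial committed: {a=19, b=6, c=18}
Op 1: UPDATE c=8 (auto-commit; committed c=8)
Op 2: UPDATE b=26 (auto-commit; committed b=26)
Op 3: BEGIN: in_txn=True, pending={}
Op 4: COMMIT: merged [] into committed; committed now {a=19, b=26, c=8}
Op 5: UPDATE b=16 (auto-commit; committed b=16)
Op 6: BEGIN: in_txn=True, pending={}
Op 7: UPDATE c=3 (pending; pending now {c=3})
Op 8: UPDATE c=14 (pending; pending now {c=14})
Op 9: ROLLBACK: discarded pending ['c']; in_txn=False
Op 10: UPDATE a=4 (auto-commit; committed a=4)
Op 11: BEGIN: in_txn=True, pending={}
ROLLBACK at op 9 discards: ['c']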